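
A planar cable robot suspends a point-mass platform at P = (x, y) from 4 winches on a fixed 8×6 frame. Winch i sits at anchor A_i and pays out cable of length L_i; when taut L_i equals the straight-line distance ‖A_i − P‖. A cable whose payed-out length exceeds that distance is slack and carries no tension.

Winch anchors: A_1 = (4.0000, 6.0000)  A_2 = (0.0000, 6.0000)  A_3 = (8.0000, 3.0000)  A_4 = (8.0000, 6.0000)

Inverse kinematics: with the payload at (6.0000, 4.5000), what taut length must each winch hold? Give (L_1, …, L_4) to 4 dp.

L_1: Δ = A_1−P = (-2.0000, 1.5000) → ‖Δ‖ = √6.2500 = 2.5000
L_2: Δ = A_2−P = (-6.0000, 1.5000) → ‖Δ‖ = √38.2500 = 6.1847
L_3: Δ = A_3−P = (2.0000, -1.5000) → ‖Δ‖ = √6.2500 = 2.5000
L_4: Δ = A_4−P = (2.0000, 1.5000) → ‖Δ‖ = √6.2500 = 2.5000

(2.5000, 6.1847, 2.5000, 2.5000)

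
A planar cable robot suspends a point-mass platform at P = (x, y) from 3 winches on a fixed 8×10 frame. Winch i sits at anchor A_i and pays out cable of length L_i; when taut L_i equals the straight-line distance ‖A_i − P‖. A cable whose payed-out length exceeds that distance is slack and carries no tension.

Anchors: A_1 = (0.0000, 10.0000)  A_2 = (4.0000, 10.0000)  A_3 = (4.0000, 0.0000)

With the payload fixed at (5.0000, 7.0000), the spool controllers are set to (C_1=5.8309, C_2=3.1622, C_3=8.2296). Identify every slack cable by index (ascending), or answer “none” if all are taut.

3

cable 1: √((-5.0000)²+(3.0000)²)=5.8310, C_1=5.8309: taut
cable 2: √((-1.0000)²+(3.0000)²)=3.1623, C_2=3.1622: taut
cable 3: √((-1.0000)²+(-7.0000)²)=7.0711, C_3=8.2296: slack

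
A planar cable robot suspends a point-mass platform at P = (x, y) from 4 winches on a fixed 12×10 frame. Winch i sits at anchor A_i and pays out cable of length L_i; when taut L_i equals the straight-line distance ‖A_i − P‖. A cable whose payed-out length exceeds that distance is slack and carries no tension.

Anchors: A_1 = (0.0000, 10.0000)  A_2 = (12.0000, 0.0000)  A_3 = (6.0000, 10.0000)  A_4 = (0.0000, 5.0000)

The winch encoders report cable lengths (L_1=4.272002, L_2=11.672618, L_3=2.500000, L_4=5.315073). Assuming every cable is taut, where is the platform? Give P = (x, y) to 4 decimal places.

circle eqns → linear via eq_j − eq_1; set k_j = A_j·A_j − L_j²
k_1 = 0.0000+100.0000−18.2500 = 81.7500
-24.0000·x + 20.0000·y = k_1−k_2 = 74.0000
-12.0000·x + 0.0000·y = k_1−k_3 = -48.0000
0.0000·x + 10.0000·y = k_1−k_4 = 85.0000
solve first two rows → x=4.0000, y=8.5000
check cable 4: ‖A_4−P‖² = 28.2500 ≈ L_4² = 28.2500 ✓

(4.0000, 8.5000)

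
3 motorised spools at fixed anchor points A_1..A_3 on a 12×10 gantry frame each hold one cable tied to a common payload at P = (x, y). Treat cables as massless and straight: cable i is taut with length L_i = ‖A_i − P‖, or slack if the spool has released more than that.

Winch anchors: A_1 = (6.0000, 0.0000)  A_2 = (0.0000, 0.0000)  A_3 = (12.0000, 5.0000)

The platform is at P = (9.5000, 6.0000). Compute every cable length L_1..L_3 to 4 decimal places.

cable 1: Δx=-3.5000, Δy=-6.0000; L_1 = √(Δx²+Δy²) = 6.9462
cable 2: Δx=-9.5000, Δy=-6.0000; L_2 = √(Δx²+Δy²) = 11.2361
cable 3: Δx=2.5000, Δy=-1.0000; L_3 = √(Δx²+Δy²) = 2.6926

(6.9462, 11.2361, 2.6926)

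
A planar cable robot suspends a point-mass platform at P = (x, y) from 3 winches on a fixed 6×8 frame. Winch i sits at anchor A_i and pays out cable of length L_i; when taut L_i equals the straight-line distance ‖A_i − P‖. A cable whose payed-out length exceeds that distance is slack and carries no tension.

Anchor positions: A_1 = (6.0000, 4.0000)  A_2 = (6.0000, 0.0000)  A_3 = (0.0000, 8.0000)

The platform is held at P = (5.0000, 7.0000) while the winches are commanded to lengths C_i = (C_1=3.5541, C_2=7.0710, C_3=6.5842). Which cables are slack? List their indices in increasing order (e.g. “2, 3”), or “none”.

1, 3

cable 1: √((1.0000)²+(-3.0000)²)=3.1623, C_1=3.5541: slack
cable 2: √((1.0000)²+(-7.0000)²)=7.0711, C_2=7.0710: taut
cable 3: √((-5.0000)²+(1.0000)²)=5.0990, C_3=6.5842: slack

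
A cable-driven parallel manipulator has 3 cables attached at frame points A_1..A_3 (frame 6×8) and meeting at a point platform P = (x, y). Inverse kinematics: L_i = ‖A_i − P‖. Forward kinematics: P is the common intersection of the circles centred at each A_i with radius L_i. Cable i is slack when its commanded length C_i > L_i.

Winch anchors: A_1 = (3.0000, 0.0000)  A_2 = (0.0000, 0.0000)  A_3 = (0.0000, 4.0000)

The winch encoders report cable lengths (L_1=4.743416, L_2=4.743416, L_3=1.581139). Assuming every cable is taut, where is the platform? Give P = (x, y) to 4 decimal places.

(1.5000, 4.5000)

expand ‖A_i−P‖²=L_i² and subtract eq 1 (k_i ≔ ‖A_i‖²−L_i²)
k_1 = 9.0000+0.0000−22.5000 = -13.5000
eq1−eq2 → [6.0000  0.0000]·P = 9.0000
eq1−eq3 → [6.0000  -8.0000]·P = -27.0000
2×2 solve → P = (1.5000, 4.5000)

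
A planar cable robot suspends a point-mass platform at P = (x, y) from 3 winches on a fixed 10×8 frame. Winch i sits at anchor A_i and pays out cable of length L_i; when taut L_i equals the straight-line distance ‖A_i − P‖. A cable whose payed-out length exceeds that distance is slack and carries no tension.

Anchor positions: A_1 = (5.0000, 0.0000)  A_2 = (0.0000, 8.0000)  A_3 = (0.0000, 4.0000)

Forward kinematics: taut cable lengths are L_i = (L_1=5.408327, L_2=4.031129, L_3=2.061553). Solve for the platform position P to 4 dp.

expand ‖A_i−P‖²=L_i² and subtract eq 1 (c_i ≔ ‖A_i‖²−L_i²)
c_1 = 25.0000+0.0000−29.2500 = -4.2500
eq1−eq2 → [10.0000  -16.0000]·P = -52.0000
eq1−eq3 → [10.0000  -8.0000]·P = -16.0000
2×2 solve → P = (2.0000, 4.5000)

(2.0000, 4.5000)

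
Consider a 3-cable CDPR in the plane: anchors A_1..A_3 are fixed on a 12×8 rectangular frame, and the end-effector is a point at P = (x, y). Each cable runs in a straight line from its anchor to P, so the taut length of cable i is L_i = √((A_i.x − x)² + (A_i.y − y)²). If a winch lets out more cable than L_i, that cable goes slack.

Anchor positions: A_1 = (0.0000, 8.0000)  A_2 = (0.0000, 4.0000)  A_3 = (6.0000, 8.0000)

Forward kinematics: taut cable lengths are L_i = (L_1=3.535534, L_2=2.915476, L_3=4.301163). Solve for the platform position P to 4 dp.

(2.5000, 5.5000)

circle eqns → linear via eq_j − eq_1; set q_j = A_j·A_j − L_j²
q_1 = 0.0000+64.0000−12.5000 = 51.5000
0.0000·x + 8.0000·y = q_1−q_2 = 44.0000
-12.0000·x + 0.0000·y = q_1−q_3 = -30.0000
solve first two rows → x=2.5000, y=5.5000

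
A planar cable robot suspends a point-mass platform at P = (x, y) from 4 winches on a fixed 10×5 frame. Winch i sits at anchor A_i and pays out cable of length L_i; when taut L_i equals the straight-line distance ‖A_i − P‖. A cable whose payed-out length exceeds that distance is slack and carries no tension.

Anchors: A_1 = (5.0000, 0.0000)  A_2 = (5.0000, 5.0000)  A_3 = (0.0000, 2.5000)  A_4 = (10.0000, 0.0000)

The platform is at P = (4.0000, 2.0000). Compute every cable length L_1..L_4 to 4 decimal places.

(2.2361, 3.1623, 4.0311, 6.3246)

L_1 = √((5.0000−4.0000)² + (0.0000−2.0000)²) = 2.2361
L_2 = √((5.0000−4.0000)² + (5.0000−2.0000)²) = 3.1623
L_3 = √((0.0000−4.0000)² + (2.5000−2.0000)²) = 4.0311
L_4 = √((10.0000−4.0000)² + (0.0000−2.0000)²) = 6.3246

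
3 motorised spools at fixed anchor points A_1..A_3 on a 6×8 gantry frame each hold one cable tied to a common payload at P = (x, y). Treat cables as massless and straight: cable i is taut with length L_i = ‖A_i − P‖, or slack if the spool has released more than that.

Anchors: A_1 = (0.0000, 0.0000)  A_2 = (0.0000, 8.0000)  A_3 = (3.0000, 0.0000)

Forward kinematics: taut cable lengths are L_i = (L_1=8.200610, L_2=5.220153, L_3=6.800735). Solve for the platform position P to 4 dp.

(5.0000, 6.5000)

each cable: (A_i−P)·(A_i−P) = L_i²; let k_i = ‖A_i‖²−L_i²
k_1 = 0.0000+0.0000−67.2500 = -67.2500
row 1: 0.0000x − 16.0000y = -104.0000  (k_2=36.7500)
row 2: -6.0000x + 0.0000y = -30.0000  (k_3=-37.2500)
Cramer on rows 1–2 → x = 5.0000, y = 6.5000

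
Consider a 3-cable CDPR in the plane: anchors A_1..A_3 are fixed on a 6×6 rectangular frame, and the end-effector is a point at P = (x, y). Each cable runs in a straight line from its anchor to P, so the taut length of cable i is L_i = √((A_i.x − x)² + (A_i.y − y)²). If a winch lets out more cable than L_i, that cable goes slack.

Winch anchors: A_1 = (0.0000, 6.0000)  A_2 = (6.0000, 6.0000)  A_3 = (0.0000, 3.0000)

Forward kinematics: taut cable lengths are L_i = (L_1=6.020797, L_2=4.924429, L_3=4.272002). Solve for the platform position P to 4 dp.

(4.0000, 1.5000)

expand ‖A_i−P‖²=L_i² and subtract eq 1 (q_i ≔ ‖A_i‖²−L_i²)
q_1 = 0.0000+36.0000−36.2500 = -0.2500
eq1−eq2 → [-12.0000  0.0000]·P = -48.0000
eq1−eq3 → [0.0000  6.0000]·P = 9.0000
2×2 solve → P = (4.0000, 1.5000)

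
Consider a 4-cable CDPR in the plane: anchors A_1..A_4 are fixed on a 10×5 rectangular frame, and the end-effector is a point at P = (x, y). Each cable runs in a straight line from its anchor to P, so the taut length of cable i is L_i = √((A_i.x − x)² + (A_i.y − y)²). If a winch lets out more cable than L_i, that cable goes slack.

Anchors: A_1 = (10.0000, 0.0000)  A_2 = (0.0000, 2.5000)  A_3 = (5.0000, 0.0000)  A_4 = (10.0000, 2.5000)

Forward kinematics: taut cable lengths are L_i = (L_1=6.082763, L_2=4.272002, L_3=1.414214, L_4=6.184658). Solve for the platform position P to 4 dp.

(4.0000, 1.0000)

expand ‖A_i−P‖²=L_i² and subtract eq 1 (c_i ≔ ‖A_i‖²−L_i²)
c_1 = 100.0000+0.0000−37.0000 = 63.0000
eq1−eq2 → [20.0000  -5.0000]·P = 75.0000
eq1−eq3 → [10.0000  0.0000]·P = 40.0000
eq1−eq4 → [0.0000  -5.0000]·P = -5.0000
2×2 solve → P = (4.0000, 1.0000)
check cable 4: ‖A_4−P‖² = 38.2500 ≈ L_4² = 38.2500 ✓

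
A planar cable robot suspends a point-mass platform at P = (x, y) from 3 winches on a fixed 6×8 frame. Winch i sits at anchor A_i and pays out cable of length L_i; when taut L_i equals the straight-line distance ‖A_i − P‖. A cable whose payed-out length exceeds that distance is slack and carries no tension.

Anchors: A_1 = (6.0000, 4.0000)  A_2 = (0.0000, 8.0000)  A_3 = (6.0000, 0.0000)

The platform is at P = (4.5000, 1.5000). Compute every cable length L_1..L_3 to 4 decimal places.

cable 1: Δx=1.5000, Δy=2.5000; L_1 = √(Δx²+Δy²) = 2.9155
cable 2: Δx=-4.5000, Δy=6.5000; L_2 = √(Δx²+Δy²) = 7.9057
cable 3: Δx=1.5000, Δy=-1.5000; L_3 = √(Δx²+Δy²) = 2.1213

(2.9155, 7.9057, 2.1213)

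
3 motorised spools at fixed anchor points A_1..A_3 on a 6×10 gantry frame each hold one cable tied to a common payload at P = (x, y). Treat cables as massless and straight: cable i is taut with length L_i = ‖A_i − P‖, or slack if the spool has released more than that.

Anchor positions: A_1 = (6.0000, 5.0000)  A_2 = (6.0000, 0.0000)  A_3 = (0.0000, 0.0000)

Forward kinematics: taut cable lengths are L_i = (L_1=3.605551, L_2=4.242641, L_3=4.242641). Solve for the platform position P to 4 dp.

circle eqns → linear via eq_j − eq_1; set k_j = A_j·A_j − L_j²
k_1 = 36.0000+25.0000−13.0000 = 48.0000
0.0000·x + 10.0000·y = k_1−k_2 = 30.0000
12.0000·x + 10.0000·y = k_1−k_3 = 66.0000
solve first two rows → x=3.0000, y=3.0000

(3.0000, 3.0000)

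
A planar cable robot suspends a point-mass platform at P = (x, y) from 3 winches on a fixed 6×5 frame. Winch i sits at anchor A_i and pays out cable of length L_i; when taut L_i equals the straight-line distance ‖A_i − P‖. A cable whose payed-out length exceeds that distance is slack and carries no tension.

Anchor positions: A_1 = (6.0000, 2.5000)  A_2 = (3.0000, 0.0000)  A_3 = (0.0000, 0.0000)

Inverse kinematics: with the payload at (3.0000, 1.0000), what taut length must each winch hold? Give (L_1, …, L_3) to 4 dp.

(3.3541, 1.0000, 3.1623)

cable 1: Δx=3.0000, Δy=1.5000; L_1 = √(Δx²+Δy²) = 3.3541
cable 2: Δx=0.0000, Δy=-1.0000; L_2 = √(Δx²+Δy²) = 1.0000
cable 3: Δx=-3.0000, Δy=-1.0000; L_3 = √(Δx²+Δy²) = 3.1623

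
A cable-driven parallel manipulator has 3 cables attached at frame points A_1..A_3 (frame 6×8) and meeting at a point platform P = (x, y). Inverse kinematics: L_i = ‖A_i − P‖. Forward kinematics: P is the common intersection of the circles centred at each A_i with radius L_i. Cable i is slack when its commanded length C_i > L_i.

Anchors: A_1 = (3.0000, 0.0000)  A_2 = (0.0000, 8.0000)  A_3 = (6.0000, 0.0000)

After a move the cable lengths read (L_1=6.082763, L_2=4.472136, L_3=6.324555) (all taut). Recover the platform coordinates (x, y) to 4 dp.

(4.0000, 6.0000)

circle eqns → linear via eq_j − eq_1; set q_j = A_j·A_j − L_j²
q_1 = 9.0000+0.0000−37.0000 = -28.0000
6.0000·x − 16.0000·y = q_1−q_2 = -72.0000
-6.0000·x + 0.0000·y = q_1−q_3 = -24.0000
solve first two rows → x=4.0000, y=6.0000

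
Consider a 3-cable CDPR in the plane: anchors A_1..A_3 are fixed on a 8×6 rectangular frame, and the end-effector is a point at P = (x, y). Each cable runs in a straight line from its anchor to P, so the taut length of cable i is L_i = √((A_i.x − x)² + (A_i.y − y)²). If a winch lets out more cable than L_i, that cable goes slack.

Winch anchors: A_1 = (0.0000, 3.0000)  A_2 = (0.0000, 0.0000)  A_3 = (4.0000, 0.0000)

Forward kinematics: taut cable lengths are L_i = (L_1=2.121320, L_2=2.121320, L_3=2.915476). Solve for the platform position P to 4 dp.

expand ‖A_i−P‖²=L_i² and subtract eq 1 (k_i ≔ ‖A_i‖²−L_i²)
k_1 = 0.0000+9.0000−4.5000 = 4.5000
eq1−eq2 → [0.0000  6.0000]·P = 9.0000
eq1−eq3 → [-8.0000  6.0000]·P = -3.0000
2×2 solve → P = (1.5000, 1.5000)

(1.5000, 1.5000)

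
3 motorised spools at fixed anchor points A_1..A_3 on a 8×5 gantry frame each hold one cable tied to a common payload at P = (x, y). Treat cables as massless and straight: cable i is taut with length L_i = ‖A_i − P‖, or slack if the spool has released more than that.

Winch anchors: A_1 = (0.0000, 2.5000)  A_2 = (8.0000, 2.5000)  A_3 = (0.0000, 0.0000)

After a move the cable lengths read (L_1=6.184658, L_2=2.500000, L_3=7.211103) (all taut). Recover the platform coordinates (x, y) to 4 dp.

each cable: (A_i−P)·(A_i−P) = L_i²; let q_i = ‖A_i‖²−L_i²
q_1 = 0.0000+6.2500−38.2500 = -32.0000
row 1: -16.0000x + 0.0000y = -96.0000  (q_2=64.0000)
row 2: 0.0000x + 5.0000y = 20.0000  (q_3=-52.0000)
Cramer on rows 1–2 → x = 6.0000, y = 4.0000

(6.0000, 4.0000)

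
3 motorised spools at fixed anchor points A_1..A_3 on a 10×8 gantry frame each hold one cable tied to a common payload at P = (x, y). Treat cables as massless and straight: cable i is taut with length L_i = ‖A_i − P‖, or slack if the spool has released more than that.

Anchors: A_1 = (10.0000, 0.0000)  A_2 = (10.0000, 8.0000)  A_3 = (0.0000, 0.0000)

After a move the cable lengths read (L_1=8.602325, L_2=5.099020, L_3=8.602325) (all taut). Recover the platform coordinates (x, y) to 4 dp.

(5.0000, 7.0000)

circle eqns → linear via eq_j − eq_1; set c_j = A_j·A_j − L_j²
c_1 = 100.0000+0.0000−74.0000 = 26.0000
0.0000·x − 16.0000·y = c_1−c_2 = -112.0000
20.0000·x + 0.0000·y = c_1−c_3 = 100.0000
solve first two rows → x=5.0000, y=7.0000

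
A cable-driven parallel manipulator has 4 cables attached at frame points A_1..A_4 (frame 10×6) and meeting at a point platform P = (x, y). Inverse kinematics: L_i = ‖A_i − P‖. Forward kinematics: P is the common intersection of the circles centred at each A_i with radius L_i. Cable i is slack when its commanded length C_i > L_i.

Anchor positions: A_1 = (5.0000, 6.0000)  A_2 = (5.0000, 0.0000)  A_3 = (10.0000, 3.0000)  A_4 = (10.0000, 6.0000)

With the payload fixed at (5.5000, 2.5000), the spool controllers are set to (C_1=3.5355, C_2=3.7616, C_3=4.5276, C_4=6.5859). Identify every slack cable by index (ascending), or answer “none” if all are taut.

cable 1: √((-0.5000)²+(3.5000)²)=3.5355, C_1=3.5355: taut
cable 2: √((-0.5000)²+(-2.5000)²)=2.5495, C_2=3.7616: slack
cable 3: √((4.5000)²+(0.5000)²)=4.5277, C_3=4.5276: taut
cable 4: √((4.5000)²+(3.5000)²)=5.7009, C_4=6.5859: slack

2, 4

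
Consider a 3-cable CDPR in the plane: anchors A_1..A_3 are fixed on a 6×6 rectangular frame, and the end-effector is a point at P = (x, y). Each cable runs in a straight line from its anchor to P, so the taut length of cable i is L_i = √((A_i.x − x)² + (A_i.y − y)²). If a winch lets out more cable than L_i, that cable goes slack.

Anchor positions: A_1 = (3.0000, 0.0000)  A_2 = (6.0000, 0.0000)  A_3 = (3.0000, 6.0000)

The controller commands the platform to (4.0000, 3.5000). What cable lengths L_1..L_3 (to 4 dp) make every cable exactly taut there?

L_1: Δ = A_1−P = (-1.0000, -3.5000) → ‖Δ‖ = √13.2500 = 3.6401
L_2: Δ = A_2−P = (2.0000, -3.5000) → ‖Δ‖ = √16.2500 = 4.0311
L_3: Δ = A_3−P = (-1.0000, 2.5000) → ‖Δ‖ = √7.2500 = 2.6926

(3.6401, 4.0311, 2.6926)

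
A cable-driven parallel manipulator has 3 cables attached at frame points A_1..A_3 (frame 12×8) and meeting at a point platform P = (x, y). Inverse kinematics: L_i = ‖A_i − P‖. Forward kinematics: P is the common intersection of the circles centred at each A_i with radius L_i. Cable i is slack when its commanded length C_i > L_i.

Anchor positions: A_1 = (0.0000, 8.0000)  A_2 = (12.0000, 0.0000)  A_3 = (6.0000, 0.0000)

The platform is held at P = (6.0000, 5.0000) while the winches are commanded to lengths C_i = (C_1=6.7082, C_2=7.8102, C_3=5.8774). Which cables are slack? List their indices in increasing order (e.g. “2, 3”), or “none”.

i=1: geometric 6.7082 vs commanded 6.7082 ⇒ taut
i=2: geometric 7.8102 vs commanded 7.8102 ⇒ taut
i=3: geometric 5.0000 vs commanded 5.8774 ⇒ slack

3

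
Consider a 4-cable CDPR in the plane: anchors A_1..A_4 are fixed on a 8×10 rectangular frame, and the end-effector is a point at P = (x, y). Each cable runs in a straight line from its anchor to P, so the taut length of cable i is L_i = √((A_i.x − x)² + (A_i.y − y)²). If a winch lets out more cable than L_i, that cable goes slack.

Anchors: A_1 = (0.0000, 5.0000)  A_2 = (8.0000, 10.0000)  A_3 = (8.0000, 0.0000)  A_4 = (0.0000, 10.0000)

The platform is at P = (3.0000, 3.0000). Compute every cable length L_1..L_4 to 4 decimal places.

L_1 = √((0.0000−3.0000)² + (5.0000−3.0000)²) = 3.6056
L_2 = √((8.0000−3.0000)² + (10.0000−3.0000)²) = 8.6023
L_3 = √((8.0000−3.0000)² + (0.0000−3.0000)²) = 5.8310
L_4 = √((0.0000−3.0000)² + (10.0000−3.0000)²) = 7.6158

(3.6056, 8.6023, 5.8310, 7.6158)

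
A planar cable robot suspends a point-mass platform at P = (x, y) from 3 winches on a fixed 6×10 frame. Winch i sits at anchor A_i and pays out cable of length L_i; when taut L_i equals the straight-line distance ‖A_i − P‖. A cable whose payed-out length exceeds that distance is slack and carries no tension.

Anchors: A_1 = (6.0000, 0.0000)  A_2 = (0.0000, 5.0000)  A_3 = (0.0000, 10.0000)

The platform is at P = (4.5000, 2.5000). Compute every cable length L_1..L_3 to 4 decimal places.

(2.9155, 5.1478, 8.7464)

cable 1: Δx=1.5000, Δy=-2.5000; L_1 = √(Δx²+Δy²) = 2.9155
cable 2: Δx=-4.5000, Δy=2.5000; L_2 = √(Δx²+Δy²) = 5.1478
cable 3: Δx=-4.5000, Δy=7.5000; L_3 = √(Δx²+Δy²) = 8.7464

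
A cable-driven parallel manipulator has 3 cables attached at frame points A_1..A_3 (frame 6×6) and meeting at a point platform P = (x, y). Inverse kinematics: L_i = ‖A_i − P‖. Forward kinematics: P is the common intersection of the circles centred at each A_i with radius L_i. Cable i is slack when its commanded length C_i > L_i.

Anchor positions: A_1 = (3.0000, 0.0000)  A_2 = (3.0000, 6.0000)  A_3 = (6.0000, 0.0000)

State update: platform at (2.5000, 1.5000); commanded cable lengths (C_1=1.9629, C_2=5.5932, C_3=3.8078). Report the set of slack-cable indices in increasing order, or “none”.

i=1: geometric 1.5811 vs commanded 1.9629 ⇒ slack
i=2: geometric 4.5277 vs commanded 5.5932 ⇒ slack
i=3: geometric 3.8079 vs commanded 3.8078 ⇒ taut

1, 2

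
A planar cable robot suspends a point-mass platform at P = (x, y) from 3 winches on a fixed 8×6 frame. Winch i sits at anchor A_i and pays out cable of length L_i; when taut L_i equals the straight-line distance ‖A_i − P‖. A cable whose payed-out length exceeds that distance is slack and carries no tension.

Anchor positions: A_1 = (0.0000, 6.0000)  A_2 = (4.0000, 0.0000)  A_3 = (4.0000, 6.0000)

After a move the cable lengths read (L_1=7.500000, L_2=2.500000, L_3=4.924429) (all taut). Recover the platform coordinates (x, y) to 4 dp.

each cable: (A_i−P)·(A_i−P) = L_i²; let c_i = ‖A_i‖²−L_i²
c_1 = 0.0000+36.0000−56.2500 = -20.2500
row 1: -8.0000x + 12.0000y = -30.0000  (c_2=9.7500)
row 2: -8.0000x + 0.0000y = -48.0000  (c_3=27.7500)
Cramer on rows 1–2 → x = 6.0000, y = 1.5000

(6.0000, 1.5000)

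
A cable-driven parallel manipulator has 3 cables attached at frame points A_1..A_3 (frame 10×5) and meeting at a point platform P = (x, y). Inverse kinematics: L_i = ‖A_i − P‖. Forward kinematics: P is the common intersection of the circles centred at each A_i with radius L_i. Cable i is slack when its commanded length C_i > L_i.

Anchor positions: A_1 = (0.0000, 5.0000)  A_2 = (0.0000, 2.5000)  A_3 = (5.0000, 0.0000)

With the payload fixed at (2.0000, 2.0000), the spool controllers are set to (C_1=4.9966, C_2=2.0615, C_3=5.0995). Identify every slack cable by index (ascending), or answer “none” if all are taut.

cable 1: √((-2.0000)²+(3.0000)²)=3.6056, C_1=4.9966: slack
cable 2: √((-2.0000)²+(0.5000)²)=2.0616, C_2=2.0615: taut
cable 3: √((3.0000)²+(-2.0000)²)=3.6056, C_3=5.0995: slack

1, 3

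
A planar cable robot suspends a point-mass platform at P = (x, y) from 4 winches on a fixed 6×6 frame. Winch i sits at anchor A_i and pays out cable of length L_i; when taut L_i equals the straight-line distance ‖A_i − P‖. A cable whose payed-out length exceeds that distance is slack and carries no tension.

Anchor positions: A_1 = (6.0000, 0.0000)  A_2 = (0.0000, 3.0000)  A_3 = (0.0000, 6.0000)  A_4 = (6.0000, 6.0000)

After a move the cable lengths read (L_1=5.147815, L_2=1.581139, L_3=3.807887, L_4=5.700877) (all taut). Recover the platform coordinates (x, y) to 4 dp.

circle eqns → linear via eq_j − eq_1; set c_j = A_j·A_j − L_j²
c_1 = 36.0000+0.0000−26.5000 = 9.5000
12.0000·x − 6.0000·y = c_1−c_2 = 3.0000
12.0000·x − 12.0000·y = c_1−c_3 = -12.0000
0.0000·x − 12.0000·y = c_1−c_4 = -30.0000
solve first two rows → x=1.5000, y=2.5000
check cable 4: ‖A_4−P‖² = 32.5000 ≈ L_4² = 32.5000 ✓

(1.5000, 2.5000)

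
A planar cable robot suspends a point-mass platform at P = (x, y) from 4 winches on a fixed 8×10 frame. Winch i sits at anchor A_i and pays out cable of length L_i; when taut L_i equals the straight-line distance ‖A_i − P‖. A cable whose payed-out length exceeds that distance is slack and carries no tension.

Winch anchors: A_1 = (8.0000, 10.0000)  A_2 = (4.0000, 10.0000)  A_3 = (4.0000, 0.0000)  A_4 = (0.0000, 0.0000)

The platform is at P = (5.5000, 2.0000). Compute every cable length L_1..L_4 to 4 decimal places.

L_1: Δ = A_1−P = (2.5000, 8.0000) → ‖Δ‖ = √70.2500 = 8.3815
L_2: Δ = A_2−P = (-1.5000, 8.0000) → ‖Δ‖ = √66.2500 = 8.1394
L_3: Δ = A_3−P = (-1.5000, -2.0000) → ‖Δ‖ = √6.2500 = 2.5000
L_4: Δ = A_4−P = (-5.5000, -2.0000) → ‖Δ‖ = √34.2500 = 5.8523

(8.3815, 8.1394, 2.5000, 5.8523)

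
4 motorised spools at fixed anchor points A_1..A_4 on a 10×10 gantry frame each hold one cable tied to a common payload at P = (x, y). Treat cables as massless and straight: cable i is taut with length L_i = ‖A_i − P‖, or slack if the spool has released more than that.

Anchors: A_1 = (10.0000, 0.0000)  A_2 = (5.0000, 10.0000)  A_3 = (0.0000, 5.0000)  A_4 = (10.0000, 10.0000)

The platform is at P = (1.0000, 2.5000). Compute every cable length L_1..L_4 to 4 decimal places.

cable 1: Δx=9.0000, Δy=-2.5000; L_1 = √(Δx²+Δy²) = 9.3408
cable 2: Δx=4.0000, Δy=7.5000; L_2 = √(Δx²+Δy²) = 8.5000
cable 3: Δx=-1.0000, Δy=2.5000; L_3 = √(Δx²+Δy²) = 2.6926
cable 4: Δx=9.0000, Δy=7.5000; L_4 = √(Δx²+Δy²) = 11.7154

(9.3408, 8.5000, 2.6926, 11.7154)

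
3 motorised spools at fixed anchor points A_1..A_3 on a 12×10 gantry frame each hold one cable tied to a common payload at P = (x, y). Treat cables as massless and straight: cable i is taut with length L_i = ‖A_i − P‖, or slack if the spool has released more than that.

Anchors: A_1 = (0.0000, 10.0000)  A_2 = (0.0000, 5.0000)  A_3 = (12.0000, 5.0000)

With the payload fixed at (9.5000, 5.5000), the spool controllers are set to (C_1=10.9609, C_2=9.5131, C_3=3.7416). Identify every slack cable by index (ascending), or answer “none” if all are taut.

i=1: geometric 10.5119 vs commanded 10.9609 ⇒ slack
i=2: geometric 9.5131 vs commanded 9.5131 ⇒ taut
i=3: geometric 2.5495 vs commanded 3.7416 ⇒ slack

1, 3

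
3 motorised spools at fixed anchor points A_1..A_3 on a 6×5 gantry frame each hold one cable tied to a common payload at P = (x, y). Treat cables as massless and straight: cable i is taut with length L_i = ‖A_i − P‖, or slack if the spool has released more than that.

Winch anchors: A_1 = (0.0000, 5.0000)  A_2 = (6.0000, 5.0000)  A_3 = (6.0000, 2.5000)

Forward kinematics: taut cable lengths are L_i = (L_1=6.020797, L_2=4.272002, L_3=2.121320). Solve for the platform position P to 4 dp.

(4.5000, 1.0000)

circle eqns → linear via eq_j − eq_1; set q_j = A_j·A_j − L_j²
q_1 = 0.0000+25.0000−36.2500 = -11.2500
-12.0000·x + 0.0000·y = q_1−q_2 = -54.0000
-12.0000·x + 5.0000·y = q_1−q_3 = -49.0000
solve first two rows → x=4.5000, y=1.0000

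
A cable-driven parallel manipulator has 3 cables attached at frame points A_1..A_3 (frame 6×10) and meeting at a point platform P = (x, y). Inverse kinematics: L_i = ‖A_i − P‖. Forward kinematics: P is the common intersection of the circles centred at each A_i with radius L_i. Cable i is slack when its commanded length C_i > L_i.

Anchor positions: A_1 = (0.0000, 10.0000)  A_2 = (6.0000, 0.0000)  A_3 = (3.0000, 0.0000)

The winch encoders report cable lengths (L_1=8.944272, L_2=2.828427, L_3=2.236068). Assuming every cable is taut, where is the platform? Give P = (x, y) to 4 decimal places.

(4.0000, 2.0000)

circle eqns → linear via eq_j − eq_1; set k_j = A_j·A_j − L_j²
k_1 = 0.0000+100.0000−80.0000 = 20.0000
-12.0000·x + 20.0000·y = k_1−k_2 = -8.0000
-6.0000·x + 20.0000·y = k_1−k_3 = 16.0000
solve first two rows → x=4.0000, y=2.0000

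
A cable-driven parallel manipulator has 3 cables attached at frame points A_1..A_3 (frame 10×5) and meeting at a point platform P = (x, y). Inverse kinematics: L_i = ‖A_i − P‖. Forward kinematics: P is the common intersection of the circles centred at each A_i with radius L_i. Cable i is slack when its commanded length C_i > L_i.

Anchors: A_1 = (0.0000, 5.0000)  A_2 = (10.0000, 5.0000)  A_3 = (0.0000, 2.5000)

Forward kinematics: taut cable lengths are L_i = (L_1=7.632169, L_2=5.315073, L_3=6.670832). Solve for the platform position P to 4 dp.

(6.5000, 1.0000)

expand ‖A_i−P‖²=L_i² and subtract eq 1 (k_i ≔ ‖A_i‖²−L_i²)
k_1 = 0.0000+25.0000−58.2500 = -33.2500
eq1−eq2 → [-20.0000  0.0000]·P = -130.0000
eq1−eq3 → [0.0000  5.0000]·P = 5.0000
2×2 solve → P = (6.5000, 1.0000)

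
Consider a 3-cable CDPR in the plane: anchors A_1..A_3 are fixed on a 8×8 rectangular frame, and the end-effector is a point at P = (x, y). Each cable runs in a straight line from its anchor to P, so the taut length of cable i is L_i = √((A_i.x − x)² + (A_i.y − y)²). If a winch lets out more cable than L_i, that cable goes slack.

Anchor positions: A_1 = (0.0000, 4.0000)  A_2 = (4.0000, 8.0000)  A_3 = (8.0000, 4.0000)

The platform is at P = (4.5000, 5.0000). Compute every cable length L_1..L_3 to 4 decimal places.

L_1: Δ = A_1−P = (-4.5000, -1.0000) → ‖Δ‖ = √21.2500 = 4.6098
L_2: Δ = A_2−P = (-0.5000, 3.0000) → ‖Δ‖ = √9.2500 = 3.0414
L_3: Δ = A_3−P = (3.5000, -1.0000) → ‖Δ‖ = √13.2500 = 3.6401

(4.6098, 3.0414, 3.6401)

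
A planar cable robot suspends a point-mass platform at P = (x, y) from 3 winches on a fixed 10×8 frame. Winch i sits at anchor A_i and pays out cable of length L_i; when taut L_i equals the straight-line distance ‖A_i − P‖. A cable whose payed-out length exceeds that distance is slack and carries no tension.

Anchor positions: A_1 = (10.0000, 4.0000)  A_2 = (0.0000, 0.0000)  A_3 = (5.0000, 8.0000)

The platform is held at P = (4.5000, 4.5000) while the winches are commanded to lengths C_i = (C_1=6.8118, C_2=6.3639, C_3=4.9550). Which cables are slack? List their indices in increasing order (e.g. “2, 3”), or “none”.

cable 1: L_1 = ‖A_1−P‖ = 5.5227;  C_1 = 6.8118 → slack
cable 2: L_2 = ‖A_2−P‖ = 6.3640;  C_2 = 6.3639 → taut
cable 3: L_3 = ‖A_3−P‖ = 3.5355;  C_3 = 4.9550 → slack

1, 3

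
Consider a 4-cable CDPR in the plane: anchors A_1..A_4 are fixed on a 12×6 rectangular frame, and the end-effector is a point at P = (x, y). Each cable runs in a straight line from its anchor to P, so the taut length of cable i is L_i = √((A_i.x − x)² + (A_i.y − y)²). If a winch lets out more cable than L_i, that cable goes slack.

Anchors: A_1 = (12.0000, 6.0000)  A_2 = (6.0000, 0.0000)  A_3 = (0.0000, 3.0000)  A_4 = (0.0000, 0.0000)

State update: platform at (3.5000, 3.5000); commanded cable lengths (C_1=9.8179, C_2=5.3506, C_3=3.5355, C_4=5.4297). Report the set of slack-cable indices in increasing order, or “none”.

1, 2, 4

cable 1: √((8.5000)²+(2.5000)²)=8.8600, C_1=9.8179: slack
cable 2: √((2.5000)²+(-3.5000)²)=4.3012, C_2=5.3506: slack
cable 3: √((-3.5000)²+(-0.5000)²)=3.5355, C_3=3.5355: taut
cable 4: √((-3.5000)²+(-3.5000)²)=4.9497, C_4=5.4297: slack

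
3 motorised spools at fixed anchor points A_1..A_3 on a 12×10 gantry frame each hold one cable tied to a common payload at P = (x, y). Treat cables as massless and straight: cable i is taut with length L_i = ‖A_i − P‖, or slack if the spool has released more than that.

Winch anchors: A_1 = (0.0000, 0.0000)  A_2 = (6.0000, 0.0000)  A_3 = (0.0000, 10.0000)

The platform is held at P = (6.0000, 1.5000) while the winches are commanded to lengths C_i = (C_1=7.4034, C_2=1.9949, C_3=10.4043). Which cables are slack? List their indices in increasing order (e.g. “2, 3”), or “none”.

i=1: geometric 6.1847 vs commanded 7.4034 ⇒ slack
i=2: geometric 1.5000 vs commanded 1.9949 ⇒ slack
i=3: geometric 10.4043 vs commanded 10.4043 ⇒ taut

1, 2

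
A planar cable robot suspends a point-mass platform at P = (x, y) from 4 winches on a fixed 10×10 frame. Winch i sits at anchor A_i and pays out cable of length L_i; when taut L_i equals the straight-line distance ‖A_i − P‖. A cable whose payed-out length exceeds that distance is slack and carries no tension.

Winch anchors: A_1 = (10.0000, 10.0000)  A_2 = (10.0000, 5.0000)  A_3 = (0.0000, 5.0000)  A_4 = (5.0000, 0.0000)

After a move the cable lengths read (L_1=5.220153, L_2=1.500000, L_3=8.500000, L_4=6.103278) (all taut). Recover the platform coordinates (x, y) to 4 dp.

expand ‖A_i−P‖²=L_i² and subtract eq 1 (k_i ≔ ‖A_i‖²−L_i²)
k_1 = 100.0000+100.0000−27.2500 = 172.7500
eq1−eq2 → [0.0000  10.0000]·P = 50.0000
eq1−eq3 → [20.0000  10.0000]·P = 220.0000
eq1−eq4 → [10.0000  20.0000]·P = 185.0000
2×2 solve → P = (8.5000, 5.0000)
check cable 4: ‖A_4−P‖² = 37.2500 ≈ L_4² = 37.2500 ✓

(8.5000, 5.0000)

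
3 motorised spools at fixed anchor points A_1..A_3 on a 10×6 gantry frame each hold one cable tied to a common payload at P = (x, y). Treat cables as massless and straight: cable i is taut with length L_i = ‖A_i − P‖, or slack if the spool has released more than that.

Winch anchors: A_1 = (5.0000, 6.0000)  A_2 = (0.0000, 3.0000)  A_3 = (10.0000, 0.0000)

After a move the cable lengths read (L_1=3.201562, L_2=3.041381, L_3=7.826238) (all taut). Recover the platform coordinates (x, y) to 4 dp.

each cable: (A_i−P)·(A_i−P) = L_i²; let c_i = ‖A_i‖²−L_i²
c_1 = 25.0000+36.0000−10.2500 = 50.7500
row 1: 10.0000x + 6.0000y = 51.0000  (c_2=-0.2500)
row 2: -10.0000x + 12.0000y = 12.0000  (c_3=38.7500)
Cramer on rows 1–2 → x = 3.0000, y = 3.5000

(3.0000, 3.5000)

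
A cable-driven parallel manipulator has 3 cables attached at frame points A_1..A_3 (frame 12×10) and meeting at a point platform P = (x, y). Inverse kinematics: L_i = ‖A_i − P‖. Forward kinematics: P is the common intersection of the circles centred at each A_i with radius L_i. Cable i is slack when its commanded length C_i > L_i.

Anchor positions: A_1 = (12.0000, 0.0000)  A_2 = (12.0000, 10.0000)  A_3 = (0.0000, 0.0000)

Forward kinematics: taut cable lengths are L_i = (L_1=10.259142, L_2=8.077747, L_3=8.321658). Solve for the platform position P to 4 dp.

(4.5000, 7.0000)

circle eqns → linear via eq_j − eq_1; set c_j = A_j·A_j − L_j²
c_1 = 144.0000+0.0000−105.2500 = 38.7500
0.0000·x − 20.0000·y = c_1−c_2 = -140.0000
24.0000·x + 0.0000·y = c_1−c_3 = 108.0000
solve first two rows → x=4.5000, y=7.0000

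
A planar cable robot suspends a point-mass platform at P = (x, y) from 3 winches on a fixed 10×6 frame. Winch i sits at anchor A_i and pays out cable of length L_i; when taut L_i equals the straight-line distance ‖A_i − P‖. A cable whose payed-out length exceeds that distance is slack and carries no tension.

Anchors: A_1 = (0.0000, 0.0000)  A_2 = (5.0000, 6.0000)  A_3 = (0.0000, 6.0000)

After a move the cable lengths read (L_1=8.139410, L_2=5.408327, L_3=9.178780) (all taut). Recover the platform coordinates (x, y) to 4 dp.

(8.0000, 1.5000)

circle eqns → linear via eq_j − eq_1; set q_j = A_j·A_j − L_j²
q_1 = 0.0000+0.0000−66.2500 = -66.2500
-10.0000·x − 12.0000·y = q_1−q_2 = -98.0000
0.0000·x − 12.0000·y = q_1−q_3 = -18.0000
solve first two rows → x=8.0000, y=1.5000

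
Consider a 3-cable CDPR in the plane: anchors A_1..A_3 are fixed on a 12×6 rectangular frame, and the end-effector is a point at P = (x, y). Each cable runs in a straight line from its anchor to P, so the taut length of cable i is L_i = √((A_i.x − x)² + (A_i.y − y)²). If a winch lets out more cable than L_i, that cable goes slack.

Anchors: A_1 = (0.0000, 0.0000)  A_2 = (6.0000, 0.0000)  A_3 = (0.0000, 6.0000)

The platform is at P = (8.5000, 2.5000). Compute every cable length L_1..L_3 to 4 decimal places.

L_1: Δ = A_1−P = (-8.5000, -2.5000) → ‖Δ‖ = √78.5000 = 8.8600
L_2: Δ = A_2−P = (-2.5000, -2.5000) → ‖Δ‖ = √12.5000 = 3.5355
L_3: Δ = A_3−P = (-8.5000, 3.5000) → ‖Δ‖ = √84.5000 = 9.1924

(8.8600, 3.5355, 9.1924)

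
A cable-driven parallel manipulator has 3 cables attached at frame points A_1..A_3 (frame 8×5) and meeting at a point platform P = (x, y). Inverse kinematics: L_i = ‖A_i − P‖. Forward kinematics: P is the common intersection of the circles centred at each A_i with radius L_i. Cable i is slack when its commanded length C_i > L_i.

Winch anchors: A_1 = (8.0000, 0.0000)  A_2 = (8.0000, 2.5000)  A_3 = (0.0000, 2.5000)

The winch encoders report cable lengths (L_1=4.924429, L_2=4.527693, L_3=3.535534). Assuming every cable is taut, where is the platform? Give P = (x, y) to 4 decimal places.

each cable: (A_i−P)·(A_i−P) = L_i²; let c_i = ‖A_i‖²−L_i²
c_1 = 64.0000+0.0000−24.2500 = 39.7500
row 1: 0.0000x − 5.0000y = -10.0000  (c_2=49.7500)
row 2: 16.0000x − 5.0000y = 46.0000  (c_3=-6.2500)
Cramer on rows 1–2 → x = 3.5000, y = 2.0000

(3.5000, 2.0000)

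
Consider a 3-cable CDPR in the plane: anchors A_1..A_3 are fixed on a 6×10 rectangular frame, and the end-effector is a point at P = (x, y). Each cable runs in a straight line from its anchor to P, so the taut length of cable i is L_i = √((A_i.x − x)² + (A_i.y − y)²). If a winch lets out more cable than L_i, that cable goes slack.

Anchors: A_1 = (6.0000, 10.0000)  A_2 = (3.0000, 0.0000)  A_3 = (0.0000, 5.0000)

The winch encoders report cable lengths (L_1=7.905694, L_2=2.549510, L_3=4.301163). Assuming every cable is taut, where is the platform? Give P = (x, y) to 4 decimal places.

expand ‖A_i−P‖²=L_i² and subtract eq 1 (c_i ≔ ‖A_i‖²−L_i²)
c_1 = 36.0000+100.0000−62.5000 = 73.5000
eq1−eq2 → [6.0000  20.0000]·P = 71.0000
eq1−eq3 → [12.0000  10.0000]·P = 67.0000
2×2 solve → P = (3.5000, 2.5000)

(3.5000, 2.5000)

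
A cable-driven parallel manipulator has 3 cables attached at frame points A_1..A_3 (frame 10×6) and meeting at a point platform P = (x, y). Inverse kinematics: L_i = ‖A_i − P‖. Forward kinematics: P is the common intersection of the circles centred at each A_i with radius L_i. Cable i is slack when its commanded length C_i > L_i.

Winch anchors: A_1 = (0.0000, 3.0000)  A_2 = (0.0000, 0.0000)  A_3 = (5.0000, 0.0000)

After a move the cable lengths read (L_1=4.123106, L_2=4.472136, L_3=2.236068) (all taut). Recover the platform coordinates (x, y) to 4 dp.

expand ‖A_i−P‖²=L_i² and subtract eq 1 (q_i ≔ ‖A_i‖²−L_i²)
q_1 = 0.0000+9.0000−17.0000 = -8.0000
eq1−eq2 → [0.0000  6.0000]·P = 12.0000
eq1−eq3 → [-10.0000  6.0000]·P = -28.0000
2×2 solve → P = (4.0000, 2.0000)

(4.0000, 2.0000)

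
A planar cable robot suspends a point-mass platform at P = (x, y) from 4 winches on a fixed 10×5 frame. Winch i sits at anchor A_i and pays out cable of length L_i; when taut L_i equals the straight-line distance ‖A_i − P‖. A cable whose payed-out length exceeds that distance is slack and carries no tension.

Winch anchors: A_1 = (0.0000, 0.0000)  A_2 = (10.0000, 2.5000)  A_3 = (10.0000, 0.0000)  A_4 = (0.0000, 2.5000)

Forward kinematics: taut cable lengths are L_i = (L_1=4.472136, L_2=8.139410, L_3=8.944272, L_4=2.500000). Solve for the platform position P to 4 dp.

(2.0000, 4.0000)

circle eqns → linear via eq_j − eq_1; set c_j = A_j·A_j − L_j²
c_1 = 0.0000+0.0000−20.0000 = -20.0000
-20.0000·x − 5.0000·y = c_1−c_2 = -60.0000
-20.0000·x + 0.0000·y = c_1−c_3 = -40.0000
0.0000·x − 5.0000·y = c_1−c_4 = -20.0000
solve first two rows → x=2.0000, y=4.0000
check cable 4: ‖A_4−P‖² = 6.2500 ≈ L_4² = 6.2500 ✓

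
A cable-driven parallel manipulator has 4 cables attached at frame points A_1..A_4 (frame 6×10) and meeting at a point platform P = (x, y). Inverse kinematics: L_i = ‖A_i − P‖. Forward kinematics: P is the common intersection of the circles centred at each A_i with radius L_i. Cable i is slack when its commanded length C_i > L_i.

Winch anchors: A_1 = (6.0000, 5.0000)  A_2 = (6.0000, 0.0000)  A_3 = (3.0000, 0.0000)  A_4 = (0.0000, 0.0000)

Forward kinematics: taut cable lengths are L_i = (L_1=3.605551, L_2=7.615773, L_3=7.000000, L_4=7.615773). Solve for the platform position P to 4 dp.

each cable: (A_i−P)·(A_i−P) = L_i²; let k_i = ‖A_i‖²−L_i²
k_1 = 36.0000+25.0000−13.0000 = 48.0000
row 1: 0.0000x + 10.0000y = 70.0000  (k_2=-22.0000)
row 2: 6.0000x + 10.0000y = 88.0000  (k_3=-40.0000)
row 3: 12.0000x + 10.0000y = 106.0000  (k_4=-58.0000)
Cramer on rows 1–2 → x = 3.0000, y = 7.0000
check cable 4: ‖A_4−P‖² = 58.0000 ≈ L_4² = 58.0000 ✓

(3.0000, 7.0000)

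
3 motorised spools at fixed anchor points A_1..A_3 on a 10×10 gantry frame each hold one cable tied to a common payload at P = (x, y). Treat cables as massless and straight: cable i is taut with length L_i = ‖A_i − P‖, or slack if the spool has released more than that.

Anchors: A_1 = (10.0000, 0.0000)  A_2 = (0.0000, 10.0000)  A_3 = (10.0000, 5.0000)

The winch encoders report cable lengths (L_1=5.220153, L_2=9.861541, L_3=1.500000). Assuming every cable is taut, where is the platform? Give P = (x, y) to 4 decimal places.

(8.5000, 5.0000)

expand ‖A_i−P‖²=L_i² and subtract eq 1 (q_i ≔ ‖A_i‖²−L_i²)
q_1 = 100.0000+0.0000−27.2500 = 72.7500
eq1−eq2 → [20.0000  -20.0000]·P = 70.0000
eq1−eq3 → [0.0000  -10.0000]·P = -50.0000
2×2 solve → P = (8.5000, 5.0000)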